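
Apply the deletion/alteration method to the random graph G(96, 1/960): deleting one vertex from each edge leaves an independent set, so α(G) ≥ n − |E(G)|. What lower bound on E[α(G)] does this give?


E[|E(G)|] = C(96, 2)·p = 4560 · (1/960) = 19/4.
E[α(G)] ≥ n − E[|E(G)|] = 96 − 19/4 = 365/4.
Numerically: ≈ 91.250000.
(This is only a lower bound; the true E[α(G)] may be larger.)

E[α(G)] ≥ 365/4 ≈ 91.250000.


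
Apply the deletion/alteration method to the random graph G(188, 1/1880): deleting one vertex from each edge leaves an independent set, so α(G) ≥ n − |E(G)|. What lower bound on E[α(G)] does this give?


E[|E(G)|] = C(188, 2)·p = 17578 · (1/1880) = 187/20.
E[α(G)] ≥ n − E[|E(G)|] = 188 − 187/20 = 3573/20.
Numerically: ≈ 178.650000.
(This is only a lower bound; the true E[α(G)] may be larger.)

E[α(G)] ≥ 3573/20 ≈ 178.650000.


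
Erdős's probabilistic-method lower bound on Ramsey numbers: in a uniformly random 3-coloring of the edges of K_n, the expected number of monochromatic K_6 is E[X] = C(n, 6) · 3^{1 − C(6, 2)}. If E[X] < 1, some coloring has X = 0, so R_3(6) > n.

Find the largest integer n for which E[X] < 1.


We need C(n, 6) · 3^{1 − 15} < 1, i.e. C(n, 6) < 3^{15 − 1} = 4782969.
Check values of n near the boundary:
  n = 39: C(39, 6) = 3262623; 3262623 < 4782969? YES
  n = 40: C(40, 6) = 3838380; 3838380 < 4782969? YES
  n = 41: C(41, 6) = 4496388; 4496388 < 4782969? YES
  n = 42: C(42, 6) = 5245786; 5245786 < 4782969? NO
The largest n with C(n, 6) < 4782969 is n = 41 (where E[X] = 1498796/1594323 ≈ 0.940). Hence R_3(6) > 41, i.e. R_3(6) ≥ 42.

Largest n = 41; hence R_3(6) > 41.


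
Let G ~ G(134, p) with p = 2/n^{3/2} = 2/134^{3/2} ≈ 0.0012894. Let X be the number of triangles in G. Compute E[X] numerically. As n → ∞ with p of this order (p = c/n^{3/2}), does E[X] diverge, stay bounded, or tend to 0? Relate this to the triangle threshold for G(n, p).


Number of potential triangles: C(134, 3) = 392084.
Each occurs with probability p³ ≈ (0.0012894)³ ≈ 2.1434749e-09.
By linearity: E[X] = C(134, 3)·p³ ≈ 392084 · 2.1434749e-09 ≈ 0.00084.
Since α = 3/2 > 1, p = c/n^{3/2} = o(1/n) is below the triangle threshold p ~ 1/n. Asymptotically E[X] ~ (c³/6)·n^{3(1−α)} = (2³/6)·n^{-1.5} → 0, so by Markov's inequality G has no triangles w.h.p.

E[X] ≈ 0.00084; in regime p = Θ(1/n^{3/2}) E[X] tends to 0 (below the triangle threshold p ~ 1/n).


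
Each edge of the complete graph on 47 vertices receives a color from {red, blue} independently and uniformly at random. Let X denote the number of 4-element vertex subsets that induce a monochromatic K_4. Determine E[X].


Let X = Σ_S X_S over the C(47, 4) = 178365 subsets S of size 4, where X_S = 1 if the K_4 on S is monochromatic.
For a fixed S, the K_4 on S has C(4, 2) = 6 edges. P[all 6 edges red] = (1/2)^6, and likewise for blue, so P[monochromatic] = 2·(1/2)^6 = 2^{1 − 6} = 1/32.
By linearity: E[X] = C(47, 4) · 2^{1 − 6} = 178365 · 1/32 = 178365/32.
Numerically: E[X] ≈ 5573.906.

E[X] = C(47,4)·2^(1−C(4,2)) = 178365/32 ≈ 5573.906.


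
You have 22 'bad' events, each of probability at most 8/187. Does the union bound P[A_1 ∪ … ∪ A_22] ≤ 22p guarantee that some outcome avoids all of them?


Union bound: P[∪_{i=1}^{22} A_i] ≤ Σ_i P[A_i] ≤ 22·p = 22·(8/187) = 16/17.
Numerically: 16/17 ≈ 0.94118.
Is 16/17 < 1? YES.
Since P[∪ A_i] ≤ 16/17 < 1, the complement has P[∩ A_i^c] ≥ 1 − 16/17 = 1/17 > 0, so some outcome avoids every A_i.

22·p = 16/17 ≈ 0.94118; existence CERTIFIED by the union bound.


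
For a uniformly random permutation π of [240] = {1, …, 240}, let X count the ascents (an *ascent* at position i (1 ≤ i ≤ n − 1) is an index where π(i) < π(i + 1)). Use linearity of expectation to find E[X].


Write X = Σ X_I over i = 1, …, 239, with X_I the indicator of one ascent.
There are 239 indicators.
For each fixed i, the pair (π(i), π(i+1)) is a uniformly random ordered pair of distinct values from {1, …, 240}; by symmetry P[π(i) < π(i+1)] = 1/2.
By linearity: E[X] = 239 · (1/2) = (240 − 1) · (1/2) = 239/2 ≈ 119.500000.

E[X] = 239/2 = 119.500000.


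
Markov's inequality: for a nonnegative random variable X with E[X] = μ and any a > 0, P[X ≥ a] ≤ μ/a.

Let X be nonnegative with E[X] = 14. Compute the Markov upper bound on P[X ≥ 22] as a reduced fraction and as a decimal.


μ = E[X] = 14, a = 22.
Markov: P[X ≥ 22] ≤ μ/a = (14)/22 = 7/11.
Numerically: ≈ 0.63636.
(Since a = 22 > μ = 14.00000, the bound 7/11 is < 1 and informative.)

P[X ≥ 22] ≤ 7/11 ≈ 0.63636.


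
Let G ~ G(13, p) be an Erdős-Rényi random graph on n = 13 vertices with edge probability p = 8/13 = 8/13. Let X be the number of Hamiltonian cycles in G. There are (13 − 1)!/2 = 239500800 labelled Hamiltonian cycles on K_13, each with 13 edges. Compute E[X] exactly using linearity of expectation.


K_13 has (13 − 1)!/2 = 239500800 labelled Hamiltonian cycles.
For each such Hamiltonian cycle H, let X_H = 1 if all 13 edges of H are present in G. Then P[X_H = 1] = p^{13} = (8/13)^{13} = 549755813888/302875106592253.
By linearity: E[X] = Σ_H E[X_H] = 239500800 · p^{13} = 239500800 · 549755813888/302875106592253 = 131666957230827110400/302875106592253.
Numerically: E[X] ≈ 4.35e+05.

E[X] = 239500800 · (8/13)^{13} = 131666957230827110400/302875106592253 ≈ 4.35e+05.


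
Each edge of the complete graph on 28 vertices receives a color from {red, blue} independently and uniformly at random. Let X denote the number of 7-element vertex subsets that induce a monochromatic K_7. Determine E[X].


Let X = Σ_S X_S over the C(28, 7) = 1184040 subsets S of size 7, where X_S = 1 if the K_7 on S is monochromatic.
For a fixed S, the K_7 on S has C(7, 2) = 21 edges. P[all 21 edges red] = (1/2)^21, and likewise for blue, so P[monochromatic] = 2·(1/2)^21 = 2^{1 − 21} = 1/1048576.
By linearity: E[X] = C(28, 7) · 2^{1 − 21} = 1184040 · 1/1048576 = 148005/131072.
Numerically: E[X] ≈ 1.129189.

E[X] = C(28,7)·2^(1−C(7,2)) = 148005/131072 ≈ 1.129189.


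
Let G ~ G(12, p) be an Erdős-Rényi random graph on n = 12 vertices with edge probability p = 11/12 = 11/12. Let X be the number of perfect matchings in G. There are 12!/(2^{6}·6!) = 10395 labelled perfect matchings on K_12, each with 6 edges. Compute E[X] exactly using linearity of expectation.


K_12 has 12!/(2^{6}·6!) = 10395 labelled perfect matchings.
For each such perfect matching H, let X_H = 1 if all 6 edges of H are present in G. Then P[X_H = 1] = p^{6} = (11/12)^{6} = 1771561/2985984.
By linearity of expectation: E[X] = Σ_H E[X_H] = 10395 · p^{6} = 10395 · 1771561/2985984 = 682050985/110592.
Numerically: E[X] ≈ 6167.3.

E[X] = 10395 · (11/12)^{6} = 682050985/110592 ≈ 6167.3.


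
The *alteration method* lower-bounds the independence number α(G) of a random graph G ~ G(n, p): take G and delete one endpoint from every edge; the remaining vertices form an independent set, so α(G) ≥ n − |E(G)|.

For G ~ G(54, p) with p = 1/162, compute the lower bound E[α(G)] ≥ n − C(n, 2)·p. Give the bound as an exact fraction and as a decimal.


E[|E(G)|] = C(54, 2)·p = 1431 · (1/162) = 53/6.
E[α(G)] ≥ n − E[|E(G)|] = 54 − 53/6 = 271/6.
Numerically: ≈ 45.16667.
(This is only a lower bound; the true E[α(G)] may be larger.)

E[α(G)] ≥ 271/6 ≈ 45.16667.


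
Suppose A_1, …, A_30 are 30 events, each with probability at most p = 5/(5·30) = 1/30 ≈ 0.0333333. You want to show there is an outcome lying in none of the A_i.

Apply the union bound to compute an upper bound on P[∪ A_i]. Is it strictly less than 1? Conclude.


Union bound: P[∪_{i=1}^{30} A_i] ≤ Σ_i P[A_i] ≤ 30·p = 30·(1/30) = 1.
Numerically: 1 ≈ 1.0000000.
Is 1 < 1? NO.
Since the bound 1 is ≥ 1, the union bound is uninformative here; it does NOT by itself certify existence.

30·p = 1 ≈ 1.0000000; existence NOT certified by the union bound.


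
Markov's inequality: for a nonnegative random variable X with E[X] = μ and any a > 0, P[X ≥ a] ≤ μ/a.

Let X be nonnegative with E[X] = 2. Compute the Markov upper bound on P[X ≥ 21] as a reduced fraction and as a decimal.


μ = E[X] = 2, a = 21.
Markov: P[X ≥ 21] ≤ μ/a = (2)/21 = 2/21.
Numerically: ≈ 0.0952.
(Since a = 21 > μ = 2.0000, the bound 2/21 is < 1 and informative.)

P[X ≥ 21] ≤ 2/21 ≈ 0.0952.


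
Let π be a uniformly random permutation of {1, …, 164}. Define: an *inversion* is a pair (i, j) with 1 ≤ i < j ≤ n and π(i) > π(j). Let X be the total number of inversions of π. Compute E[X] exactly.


Write X = Σ X_I over the C(164, 2) = 13366 pairs i < j, with X_I the indicator of one inversion.
There are 13366 indicators.
For each fixed pair i < j, the values π(i) and π(j) are two distinct elements of {1, …, 164} in uniformly random order; by symmetry P[π(i) > π(j)] = 1/2.
By linearity: E[X] = 13366 · (1/2) = C(164, 2) · (1/2) = 13366/2 = 6683 ≈ 6683.000000.

E[X] = 6683 = 6683.000000.


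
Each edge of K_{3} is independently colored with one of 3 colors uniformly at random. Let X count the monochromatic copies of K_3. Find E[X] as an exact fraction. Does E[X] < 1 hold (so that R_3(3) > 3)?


E[X] = C(3, 3) · 3^{1 − 3} = 1 · 3^{−2} = 1/9.
As a reduced fraction: E[X] = 1/9 ≈ 0.111.
Is E[X] < 1? YES.
Since E[X] < 1, there exists a 3-coloring of K_{3} with no monochromatic K_3; hence R_3(3) > 3.

E[X] = 1/9 ≈ 0.111; E[X] < 1, so R_3(3) > 3.


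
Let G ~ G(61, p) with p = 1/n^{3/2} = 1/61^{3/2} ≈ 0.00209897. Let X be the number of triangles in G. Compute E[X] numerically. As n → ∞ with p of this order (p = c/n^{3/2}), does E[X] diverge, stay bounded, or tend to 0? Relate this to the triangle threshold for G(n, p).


Number of potential triangles: C(61, 3) = 35990.
Each occurs with probability p³ ≈ (0.00209897)³ ≈ 9.24731693e-09.
By linearity: E[X] = C(61, 3)·p³ ≈ 35990 · 9.24731693e-09 ≈ 0.000333.
Since α = 3/2 > 1, p = c/n^{3/2} = o(1/n) is below the triangle threshold p ~ 1/n. Asymptotically E[X] ~ (c³/6)·n^{3(1−α)} = (1³/6)·n^{-1.5} → 0, so by Markov's inequality G has no triangles w.h.p.

E[X] ≈ 0.000333; in regime p = Θ(1/n^{3/2}) E[X] tends to 0 (below the triangle threshold p ~ 1/n).


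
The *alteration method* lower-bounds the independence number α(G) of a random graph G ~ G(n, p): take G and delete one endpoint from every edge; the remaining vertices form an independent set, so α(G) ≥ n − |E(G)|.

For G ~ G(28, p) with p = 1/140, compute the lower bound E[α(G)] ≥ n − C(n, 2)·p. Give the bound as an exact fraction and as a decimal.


E[|E(G)|] = C(28, 2)·p = 378 · (1/140) = 27/10.
E[α(G)] ≥ n − E[|E(G)|] = 28 − 27/10 = 253/10.
Numerically: ≈ 25.300000.
(This is only a lower bound; the true E[α(G)] may be larger.)

E[α(G)] ≥ 253/10 ≈ 25.300000.


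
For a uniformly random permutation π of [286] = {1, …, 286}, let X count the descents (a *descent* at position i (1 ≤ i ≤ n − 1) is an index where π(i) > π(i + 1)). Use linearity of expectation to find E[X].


Write X = Σ X_I over i = 1, …, 285, with X_I the indicator of one descent.
There are 285 indicators.
For each fixed i, the pair (π(i), π(i+1)) is a uniformly random ordered pair of distinct values from {1, …, 286}; by symmetry P[π(i) > π(i+1)] = 1/2.
By linearity: E[X] = 285 · (1/2) = (286 − 1) · (1/2) = 285/2 ≈ 142.50000.

E[X] = 285/2 = 142.50000.


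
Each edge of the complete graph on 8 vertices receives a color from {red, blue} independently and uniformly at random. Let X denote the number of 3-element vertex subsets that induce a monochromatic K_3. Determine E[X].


Let X = Σ_S X_S over the C(8, 3) = 56 subsets S of size 3, where X_S = 1 if the K_3 on S is monochromatic.
For a fixed S, the K_3 on S has C(3, 2) = 3 edges. P[all 3 edges red] = (1/2)^3, and likewise for blue, so P[monochromatic] = 2·(1/2)^3 = 2^{1 − 3} = 1/4.
By linearity: E[X] = C(8, 3) · 2^{1 − 3} = 56 · 1/4 = 14.
Numerically: E[X] ≈ 14.0000.

E[X] = C(8,3)·2^(1−C(3,2)) = 14 ≈ 14.0000.


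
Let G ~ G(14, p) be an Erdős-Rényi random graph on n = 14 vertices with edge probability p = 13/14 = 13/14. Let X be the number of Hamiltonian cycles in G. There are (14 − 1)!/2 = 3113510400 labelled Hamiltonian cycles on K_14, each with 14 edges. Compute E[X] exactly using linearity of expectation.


K_14 has (14 − 1)!/2 = 3113510400 labelled Hamiltonian cycles.
For each such Hamiltonian cycle H, let X_H = 1 if all 14 edges of H are present in G. Then P[X_H = 1] = p^{14} = (13/14)^{14} = 3937376385699289/11112006825558016.
By linearity of expectation: E[X] = Σ_H E[X_H] = 3113510400 · p^{14} = 3113510400 · 3937376385699289/11112006825558016 = 3420497300666614836525/3100448333024.
Numerically: E[X] ≈ 1.1032e+09.

E[X] = 3113510400 · (13/14)^{14} = 3420497300666614836525/3100448333024 ≈ 1.1032e+09.


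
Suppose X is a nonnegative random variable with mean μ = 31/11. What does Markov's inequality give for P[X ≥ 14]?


μ = E[X] = 31/11, a = 14.
Markov: P[X ≥ 14] ≤ μ/a = (31/11)/14 = 31/154.
Numerically: ≈ 0.201299.
(Since a = 14 > μ = 2.818182, the bound 31/154 is < 1 and informative.)

P[X ≥ 14] ≤ 31/154 ≈ 0.201299.


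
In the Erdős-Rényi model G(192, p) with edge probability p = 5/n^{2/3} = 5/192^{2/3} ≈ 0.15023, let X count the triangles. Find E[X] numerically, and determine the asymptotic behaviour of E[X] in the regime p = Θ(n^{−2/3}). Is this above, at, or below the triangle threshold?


Number of potential triangles: C(192, 3) = 1161280.
Each occurs with probability p³ ≈ (0.15023)³ ≈ 3.3908420e-03.
By linearity: E[X] = C(192, 3)·p³ ≈ 1161280 · 3.3908420e-03 ≈ 3937.71701.
Since α = 2/3 < 1, p = c/n^{2/3} ≫ 1/n is above the triangle threshold p ~ 1/n. Asymptotically E[X] ~ (c³/6)·n^{3(1−α)} = (5³/6)·n^{1} → ∞; triangles are abundant w.h.p.

E[X] ≈ 3937.71701; in regime p = Θ(1/n^{2/3}) E[X] diverges (above the triangle threshold p ~ 1/n).


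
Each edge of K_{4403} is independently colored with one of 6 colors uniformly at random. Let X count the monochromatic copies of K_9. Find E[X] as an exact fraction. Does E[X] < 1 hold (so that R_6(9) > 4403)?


E[X] = C(4403, 9) · 6^{1 − 36} = 1699894433046281918452233150 · 6^{−35} = 1699894433046281918452233150/1719070799748422591028658176.
As a reduced fraction: E[X] = 283315738841046986408705525/286511799958070431838109696 ≈ 0.988845.
Is E[X] < 1? YES.
Since E[X] < 1, there exists a 6-coloring of K_{4403} with no monochromatic K_9; hence R_6(9) > 4403.

E[X] = 283315738841046986408705525/286511799958070431838109696 ≈ 0.988845; E[X] < 1, so R_6(9) > 4403.


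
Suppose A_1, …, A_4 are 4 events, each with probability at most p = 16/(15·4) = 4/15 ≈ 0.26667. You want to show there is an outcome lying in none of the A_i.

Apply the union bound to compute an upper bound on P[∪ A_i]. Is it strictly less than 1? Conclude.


Union bound: P[∪_{i=1}^{4} A_i] ≤ Σ_i P[A_i] ≤ 4·p = 4·(4/15) = 16/15.
Numerically: 16/15 ≈ 1.06667.
Is 16/15 < 1? NO.
Since the bound 16/15 is ≥ 1, the union bound is uninformative here; it does NOT by itself certify existence.

4·p = 16/15 ≈ 1.06667; existence NOT certified by the union bound.


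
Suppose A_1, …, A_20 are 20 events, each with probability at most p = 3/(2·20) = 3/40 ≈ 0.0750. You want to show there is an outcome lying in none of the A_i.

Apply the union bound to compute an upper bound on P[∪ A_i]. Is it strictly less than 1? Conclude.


Union bound: P[∪_{i=1}^{20} A_i] ≤ Σ_i P[A_i] ≤ 20·p = 20·(3/40) = 3/2.
Numerically: 3/2 ≈ 1.5000.
Is 3/2 < 1? NO.
Since the bound 3/2 is ≥ 1, the union bound is uninformative here; it does NOT by itself certify existence.

20·p = 3/2 ≈ 1.5000; existence NOT certified by the union bound.


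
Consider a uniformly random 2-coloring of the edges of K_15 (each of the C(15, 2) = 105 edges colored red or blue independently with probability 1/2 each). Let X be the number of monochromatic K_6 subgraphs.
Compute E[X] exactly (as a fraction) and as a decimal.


Let X = Σ_S X_S over the C(15, 6) = 5005 subsets S of size 6, where X_S = 1 if the K_6 on S is monochromatic.
For a fixed S, the K_6 on S has C(6, 2) = 15 edges. P[all 15 edges red] = (1/2)^15, and likewise for blue, so P[monochromatic] = 2·(1/2)^15 = 2^{1 − 15} = 1/16384.
Summing: E[X] = C(15, 6) · 2^{1 − 15} = 5005 · 1/16384 = 5005/16384.
Numerically: E[X] ≈ 0.30548.

E[X] = C(15,6)·2^(1−C(6,2)) = 5005/16384 ≈ 0.30548.


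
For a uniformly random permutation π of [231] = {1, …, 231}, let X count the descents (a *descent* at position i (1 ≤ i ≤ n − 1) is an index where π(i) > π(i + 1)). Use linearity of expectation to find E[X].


Write X = Σ X_I over i = 1, …, 230, with X_I the indicator of one descent.
There are 230 indicators.
For each fixed i, the pair (π(i), π(i+1)) is a uniformly random ordered pair of distinct values from {1, …, 231}; by symmetry P[π(i) > π(i+1)] = 1/2.
By linearity: E[X] = 230 · (1/2) = (231 − 1) · (1/2) = 115 ≈ 115.000.

E[X] = 115 = 115.000.


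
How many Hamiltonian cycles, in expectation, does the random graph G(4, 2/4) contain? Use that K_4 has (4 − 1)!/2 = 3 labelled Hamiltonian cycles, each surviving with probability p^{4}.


K_4 has (4 − 1)!/2 = 3 labelled Hamiltonian cycles.
For each such Hamiltonian cycle H, let X_H = 1 if all 4 edges of H are present in G. Then P[X_H = 1] = p^{4} = (1/2)^{4} = 1/16.
Summing the indicators: E[X] = Σ_H E[X_H] = 3 · p^{4} = 3 · 1/16 = 3/16.
Numerically: E[X] ≈ 0.1875.

E[X] = 3 · (1/2)^{4} = 3/16 ≈ 0.1875.


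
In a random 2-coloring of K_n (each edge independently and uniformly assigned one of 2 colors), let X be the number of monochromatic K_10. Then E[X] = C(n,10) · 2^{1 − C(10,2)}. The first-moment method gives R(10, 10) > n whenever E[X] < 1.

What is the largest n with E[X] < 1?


We need C(n, 10) · 2^{1 − 45} < 1, i.e. C(n, 10) < 2^{45 − 1} = 17592186044416.
Check values of n near the boundary:
  n = 94: C(94, 10) = 9041256841903; 9041256841903 < 17592186044416? YES
  n = 95: C(95, 10) = 10104934117421; 10104934117421 < 17592186044416? YES
  n = 96: C(96, 10) = 11279926456656; 11279926456656 < 17592186044416? YES
  n = 97: C(97, 10) = 12576469727536; 12576469727536 < 17592186044416? YES
  n = 98: C(98, 10) = 14005614014756; 14005614014756 < 17592186044416? YES
  n = 99: C(99, 10) = 15579278510796; 15579278510796 < 17592186044416? YES
  n = 100: C(100, 10) = 17310309456440; 17310309456440 < 17592186044416? YES
  n = 101: C(101, 10) = 19212541264840; 19212541264840 < 17592186044416? NO
  n = 102: C(102, 10) = 21300860967540; 21300860967540 < 17592186044416? NO
The largest n with C(n, 10) < 17592186044416 is n = 100 (where E[X] = 2163788682055/2199023255552 ≈ 0.9839772). Hence R(10, 10) > 100, i.e. R(10, 10) ≥ 101.

Largest n = 100; hence R(10, 10) > 100.


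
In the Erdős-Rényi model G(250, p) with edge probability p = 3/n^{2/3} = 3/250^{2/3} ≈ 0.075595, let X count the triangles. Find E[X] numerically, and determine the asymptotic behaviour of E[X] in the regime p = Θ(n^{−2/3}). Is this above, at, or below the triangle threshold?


Number of potential triangles: C(250, 3) = 2573000.
Each occurs with probability p³ ≈ (0.075595)³ ≈ 4.3200000e-04.
By linearity: E[X] = C(250, 3)·p³ ≈ 2573000 · 4.3200000e-04 ≈ 1111.53600.
Since α = 2/3 < 1, p = c/n^{2/3} ≫ 1/n is above the triangle threshold p ~ 1/n. Asymptotically E[X] ~ (c³/6)·n^{3(1−α)} = (3³/6)·n^{1} → ∞; triangles are abundant w.h.p.

E[X] ≈ 1111.53600; in regime p = Θ(1/n^{2/3}) E[X] diverges (above the triangle threshold p ~ 1/n).


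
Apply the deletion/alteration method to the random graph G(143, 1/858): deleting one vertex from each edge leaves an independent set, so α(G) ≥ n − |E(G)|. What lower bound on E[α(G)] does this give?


E[|E(G)|] = C(143, 2)·p = 10153 · (1/858) = 71/6.
E[α(G)] ≥ n − E[|E(G)|] = 143 − 71/6 = 787/6.
Numerically: ≈ 131.167.
(This is only a lower bound; the true E[α(G)] may be larger.)

E[α(G)] ≥ 787/6 ≈ 131.167.


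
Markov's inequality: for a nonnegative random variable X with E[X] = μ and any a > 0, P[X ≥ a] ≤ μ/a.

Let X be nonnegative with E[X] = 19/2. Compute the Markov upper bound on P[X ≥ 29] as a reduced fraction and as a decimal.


μ = E[X] = 19/2, a = 29.
Markov: P[X ≥ 29] ≤ μ/a = (19/2)/29 = 19/58.
Numerically: ≈ 0.32759.
(Since a = 29 > μ = 9.50000, the bound 19/58 is < 1 and informative.)

P[X ≥ 29] ≤ 19/58 ≈ 0.32759.


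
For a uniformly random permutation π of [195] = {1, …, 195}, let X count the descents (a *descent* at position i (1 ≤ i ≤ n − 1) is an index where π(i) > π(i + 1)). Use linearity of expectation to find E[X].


Write X = Σ X_I over i = 1, …, 194, with X_I the indicator of one descent.
There are 194 indicators.
For each fixed i, the pair (π(i), π(i+1)) is a uniformly random ordered pair of distinct values from {1, …, 195}; by symmetry P[π(i) > π(i+1)] = 1/2.
By linearity: E[X] = 194 · (1/2) = (195 − 1) · (1/2) = 97 ≈ 97.000.

E[X] = 97 = 97.000.


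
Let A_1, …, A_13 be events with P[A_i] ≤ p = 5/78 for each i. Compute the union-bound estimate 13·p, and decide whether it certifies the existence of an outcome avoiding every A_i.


Union bound: P[∪_{i=1}^{13} A_i] ≤ Σ_i P[A_i] ≤ 13·p = 13·(5/78) = 5/6.
Numerically: 5/6 ≈ 0.8333.
Is 5/6 < 1? YES.
Since P[∪ A_i] ≤ 5/6 < 1, the complement has P[∩ A_i^c] ≥ 1 − 5/6 = 1/6 > 0, so some outcome avoids every A_i.

13·p = 5/6 ≈ 0.8333; existence CERTIFIED by the union bound.


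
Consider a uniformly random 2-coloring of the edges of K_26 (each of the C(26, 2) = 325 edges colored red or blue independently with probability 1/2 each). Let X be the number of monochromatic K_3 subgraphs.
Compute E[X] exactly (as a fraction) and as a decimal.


Let X = Σ_S X_S over the C(26, 3) = 2600 subsets S of size 3, where X_S = 1 if the K_3 on S is monochromatic.
For a fixed S, the K_3 on S has C(3, 2) = 3 edges. P[all 3 edges red] = (1/2)^3, and likewise for blue, so P[monochromatic] = 2·(1/2)^3 = 2^{1 − 3} = 1/4.
Summing: E[X] = C(26, 3) · 2^{1 − 3} = 2600 · 1/4 = 650.
Numerically: E[X] ≈ 650.0000.

E[X] = C(26,3)·2^(1−C(3,2)) = 650 ≈ 650.0000.


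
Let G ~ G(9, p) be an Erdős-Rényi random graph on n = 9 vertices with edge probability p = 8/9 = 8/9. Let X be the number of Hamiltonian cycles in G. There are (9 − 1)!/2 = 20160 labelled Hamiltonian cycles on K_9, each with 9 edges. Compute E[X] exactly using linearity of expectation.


K_9 has (9 − 1)!/2 = 20160 labelled Hamiltonian cycles.
For each such Hamiltonian cycle H, let X_H = 1 if all 9 edges of H are present in G. Then P[X_H = 1] = p^{9} = (8/9)^{9} = 134217728/387420489.
By linearity of expectation: E[X] = Σ_H E[X_H] = 20160 · p^{9} = 20160 · 134217728/387420489 = 300647710720/43046721.
Numerically: E[X] ≈ 6984.2.

E[X] = 20160 · (8/9)^{9} = 300647710720/43046721 ≈ 6984.2.


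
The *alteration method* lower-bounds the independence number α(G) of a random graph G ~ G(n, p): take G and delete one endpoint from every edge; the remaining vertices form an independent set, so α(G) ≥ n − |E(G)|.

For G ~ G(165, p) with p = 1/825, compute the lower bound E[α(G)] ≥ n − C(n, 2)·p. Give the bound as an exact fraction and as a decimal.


E[|E(G)|] = C(165, 2)·p = 13530 · (1/825) = 82/5.
E[α(G)] ≥ n − E[|E(G)|] = 165 − 82/5 = 743/5.
Numerically: ≈ 148.600000.
(This is only a lower bound; the true E[α(G)] may be larger.)

E[α(G)] ≥ 743/5 ≈ 148.600000.


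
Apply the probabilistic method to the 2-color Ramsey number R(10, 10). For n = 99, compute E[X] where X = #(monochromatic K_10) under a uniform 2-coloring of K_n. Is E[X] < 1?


E[X] = C(99, 10) · 2^{1 − 45} = 15579278510796 · 2^{−44} = 15579278510796/17592186044416.
As a reduced fraction: E[X] = 3894819627699/4398046511104 ≈ 0.886.
Is E[X] < 1? YES.
Since E[X] < 1, there exists a 2-coloring of K_{99} with no monochromatic K_10; hence R(10, 10) > 99.

E[X] = 3894819627699/4398046511104 ≈ 0.886; E[X] < 1, so R(10, 10) > 99.


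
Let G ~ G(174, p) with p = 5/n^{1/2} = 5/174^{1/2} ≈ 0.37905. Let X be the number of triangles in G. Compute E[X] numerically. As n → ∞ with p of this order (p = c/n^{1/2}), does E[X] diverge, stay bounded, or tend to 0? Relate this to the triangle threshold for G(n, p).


Number of potential triangles: C(174, 3) = 862924.
Each occurs with probability p³ ≈ (0.37905)³ ≈ 5.4461066e-02.
By linearity: E[X] = C(174, 3)·p³ ≈ 862924 · 5.4461066e-02 ≈ 46995.76122.
Since α = 1/2 < 1, p = c/n^{1/2} ≫ 1/n is above the triangle threshold p ~ 1/n. Asymptotically E[X] ~ (c³/6)·n^{3(1−α)} = (5³/6)·n^{1.5} → ∞; triangles are abundant w.h.p.

E[X] ≈ 46995.76122; in regime p = Θ(1/n^{1/2}) E[X] diverges (above the triangle threshold p ~ 1/n).


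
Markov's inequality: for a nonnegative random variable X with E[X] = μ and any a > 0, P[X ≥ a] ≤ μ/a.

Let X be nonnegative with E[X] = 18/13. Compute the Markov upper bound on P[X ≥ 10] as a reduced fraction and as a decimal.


μ = E[X] = 18/13, a = 10.
Markov: P[X ≥ 10] ≤ μ/a = (18/13)/10 = 9/65.
Numerically: ≈ 0.13846.
(Since a = 10 > μ = 1.38462, the bound 9/65 is < 1 and informative.)

P[X ≥ 10] ≤ 9/65 ≈ 0.13846.


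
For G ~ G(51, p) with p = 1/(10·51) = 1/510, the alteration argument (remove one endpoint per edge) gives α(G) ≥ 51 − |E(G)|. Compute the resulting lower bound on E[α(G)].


E[|E(G)|] = C(51, 2)·p = 1275 · (1/510) = 5/2.
E[α(G)] ≥ n − E[|E(G)|] = 51 − 5/2 = 97/2.
Numerically: ≈ 48.50000.
(This is only a lower bound; the true E[α(G)] may be larger.)

E[α(G)] ≥ 97/2 ≈ 48.50000.


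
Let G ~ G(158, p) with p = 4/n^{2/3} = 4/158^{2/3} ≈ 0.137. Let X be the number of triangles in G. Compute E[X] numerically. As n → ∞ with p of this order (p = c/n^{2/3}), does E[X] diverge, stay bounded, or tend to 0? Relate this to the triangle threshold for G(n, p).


Number of potential triangles: C(158, 3) = 644956.
Each occurs with probability p³ ≈ (0.137)³ ≈ 2.56369e-03.
By linearity: E[X] = C(158, 3)·p³ ≈ 644956 · 2.56369e-03 ≈ 1653.468.
Since α = 2/3 < 1, p = c/n^{2/3} ≫ 1/n is above the triangle threshold p ~ 1/n. Asymptotically E[X] ~ (c³/6)·n^{3(1−α)} = (4³/6)·n^{1} → ∞; triangles are abundant w.h.p.

E[X] ≈ 1653.468; in regime p = Θ(1/n^{2/3}) E[X] diverges (above the triangle threshold p ~ 1/n).


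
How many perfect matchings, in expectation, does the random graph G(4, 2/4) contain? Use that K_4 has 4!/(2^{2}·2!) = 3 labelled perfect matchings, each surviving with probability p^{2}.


K_4 has 4!/(2^{2}·2!) = 3 labelled perfect matchings.
For each such perfect matching H, let X_H = 1 if all 2 edges of H are present in G. Then P[X_H = 1] = p^{2} = (1/2)^{2} = 1/4.
By linearity of expectation: E[X] = Σ_H E[X_H] = 3 · p^{2} = 3 · 1/4 = 3/4.
Numerically: E[X] ≈ 0.75.

E[X] = 3 · (1/2)^{2} = 3/4 ≈ 0.75.


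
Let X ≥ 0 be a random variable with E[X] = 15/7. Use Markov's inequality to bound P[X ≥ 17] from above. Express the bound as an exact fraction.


μ = E[X] = 15/7, a = 17.
Markov: P[X ≥ 17] ≤ μ/a = (15/7)/17 = 15/119.
Numerically: ≈ 0.126050.
(Since a = 17 > μ = 2.142857, the bound 15/119 is < 1 and informative.)

P[X ≥ 17] ≤ 15/119 ≈ 0.126050.


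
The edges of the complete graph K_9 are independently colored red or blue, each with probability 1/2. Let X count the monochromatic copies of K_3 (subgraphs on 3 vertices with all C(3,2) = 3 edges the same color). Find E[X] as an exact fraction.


Let X = Σ_S X_S over the C(9, 3) = 84 subsets S of size 3, where X_S = 1 if the K_3 on S is monochromatic.
For a fixed S, the K_3 on S has C(3, 2) = 3 edges. P[all 3 edges red] = (1/2)^3, and likewise for blue, so P[monochromatic] = 2·(1/2)^3 = 2^{1 − 3} = 1/4.
By linearity: E[X] = C(9, 3) · 2^{1 − 3} = 84 · 1/4 = 21.
Numerically: E[X] ≈ 21.000.

E[X] = C(9,3)·2^(1−C(3,2)) = 21 ≈ 21.000.


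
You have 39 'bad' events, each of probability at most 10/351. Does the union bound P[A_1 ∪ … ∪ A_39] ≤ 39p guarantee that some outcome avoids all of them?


Union bound: P[∪_{i=1}^{39} A_i] ≤ Σ_i P[A_i] ≤ 39·p = 39·(10/351) = 10/9.
Numerically: 10/9 ≈ 1.111111.
Is 10/9 < 1? NO.
Since the bound 10/9 is ≥ 1, the union bound is uninformative here; it does NOT by itself certify existence.

39·p = 10/9 ≈ 1.111111; existence NOT certified by the union bound.


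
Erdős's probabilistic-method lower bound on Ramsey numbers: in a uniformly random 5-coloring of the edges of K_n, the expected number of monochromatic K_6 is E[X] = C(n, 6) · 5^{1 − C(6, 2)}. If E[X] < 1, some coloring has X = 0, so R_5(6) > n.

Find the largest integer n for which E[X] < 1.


We need C(n, 6) · 5^{1 − 15} < 1, i.e. C(n, 6) < 5^{15 − 1} = 6103515625.
Check values of n near the boundary:
  n = 125: C(125, 6) = 4690625500; 4690625500 < 6103515625? YES
  n = 126: C(126, 6) = 4925156775; 4925156775 < 6103515625? YES
  n = 127: C(127, 6) = 5169379425; 5169379425 < 6103515625? YES
  n = 128: C(128, 6) = 5423611200; 5423611200 < 6103515625? YES
  n = 129: C(129, 6) = 5688177600; 5688177600 < 6103515625? YES
  n = 130: C(130, 6) = 5963412000; 5963412000 < 6103515625? YES
  n = 131: C(131, 6) = 6249655776; 6249655776 < 6103515625? NO
  n = 132: C(132, 6) = 6547258432; 6547258432 < 6103515625? NO
  n = 133: C(133, 6) = 6856577728; 6856577728 < 6103515625? NO
The largest n with C(n, 6) < 6103515625 is n = 130 (where E[X] = 47707296/48828125 ≈ 0.97705). Hence R_5(6) > 130, i.e. R_5(6) ≥ 131.

Largest n = 130; hence R_5(6) > 130.


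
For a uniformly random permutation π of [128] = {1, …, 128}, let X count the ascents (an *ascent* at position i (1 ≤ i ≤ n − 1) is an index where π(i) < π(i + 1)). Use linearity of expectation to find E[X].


Write X = Σ X_I over i = 1, …, 127, with X_I the indicator of one ascent.
There are 127 indicators.
For each fixed i, the pair (π(i), π(i+1)) is a uniformly random ordered pair of distinct values from {1, …, 128}; by symmetry P[π(i) < π(i+1)] = 1/2.
By linearity: E[X] = 127 · (1/2) = (128 − 1) · (1/2) = 127/2 ≈ 63.5000.

E[X] = 127/2 = 63.5000.


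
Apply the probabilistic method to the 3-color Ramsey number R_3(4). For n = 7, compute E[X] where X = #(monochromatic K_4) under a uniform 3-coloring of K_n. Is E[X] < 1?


E[X] = C(7, 4) · 3^{1 − 6} = 35 · 3^{−5} = 35/243.
As a reduced fraction: E[X] = 35/243 ≈ 0.1440329.
Is E[X] < 1? YES.
Since E[X] < 1, there exists a 3-coloring of K_{7} with no monochromatic K_4; hence R_3(4) > 7.

E[X] = 35/243 ≈ 0.1440329; E[X] < 1, so R_3(4) > 7.


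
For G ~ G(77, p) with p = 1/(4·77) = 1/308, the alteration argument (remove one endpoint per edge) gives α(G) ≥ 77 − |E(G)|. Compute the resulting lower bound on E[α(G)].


E[|E(G)|] = C(77, 2)·p = 2926 · (1/308) = 19/2.
E[α(G)] ≥ n − E[|E(G)|] = 77 − 19/2 = 135/2.
Numerically: ≈ 67.50000.
(This is only a lower bound; the true E[α(G)] may be larger.)

E[α(G)] ≥ 135/2 ≈ 67.50000.


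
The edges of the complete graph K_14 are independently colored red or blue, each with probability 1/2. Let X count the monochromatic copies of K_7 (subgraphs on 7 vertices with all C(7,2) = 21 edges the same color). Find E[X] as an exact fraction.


Let X = Σ_S X_S over the C(14, 7) = 3432 subsets S of size 7, where X_S = 1 if the K_7 on S is monochromatic.
For a fixed S, the K_7 on S has C(7, 2) = 21 edges. P[all 21 edges red] = (1/2)^21, and likewise for blue, so P[monochromatic] = 2·(1/2)^21 = 2^{1 − 21} = 1/1048576.
By linearity: E[X] = C(14, 7) · 2^{1 − 21} = 3432 · 1/1048576 = 429/131072.
Numerically: E[X] ≈ 0.00327.

E[X] = C(14,7)·2^(1−C(7,2)) = 429/131072 ≈ 0.00327.


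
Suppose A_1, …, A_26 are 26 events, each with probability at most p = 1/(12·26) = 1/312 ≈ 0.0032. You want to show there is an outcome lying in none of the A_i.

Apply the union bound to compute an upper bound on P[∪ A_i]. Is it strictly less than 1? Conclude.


Union bound: P[∪_{i=1}^{26} A_i] ≤ Σ_i P[A_i] ≤ 26·p = 26·(1/312) = 1/12.
Numerically: 1/12 ≈ 0.0833.
Is 1/12 < 1? YES.
Since P[∪ A_i] ≤ 1/12 < 1, the complement has P[∩ A_i^c] ≥ 1 − 1/12 = 11/12 > 0, so some outcome avoids every A_i.

26·p = 1/12 ≈ 0.0833; existence CERTIFIED by the union bound.


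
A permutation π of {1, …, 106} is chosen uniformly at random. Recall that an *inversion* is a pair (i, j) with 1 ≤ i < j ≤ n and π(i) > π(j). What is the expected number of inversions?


Write X = Σ X_I over the C(106, 2) = 5565 pairs i < j, with X_I the indicator of one inversion.
There are 5565 indicators.
For each fixed pair i < j, the values π(i) and π(j) are two distinct elements of {1, …, 106} in uniformly random order; by symmetry P[π(i) > π(j)] = 1/2.
By linearity: E[X] = 5565 · (1/2) = C(106, 2) · (1/2) = 5565/2 = 5565/2 ≈ 2782.5000.

E[X] = 5565/2 = 2782.5000.


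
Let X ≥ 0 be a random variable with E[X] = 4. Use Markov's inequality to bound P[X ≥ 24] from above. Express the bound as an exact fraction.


μ = E[X] = 4, a = 24.
Markov: P[X ≥ 24] ≤ μ/a = (4)/24 = 1/6.
Numerically: ≈ 0.1667.
(Since a = 24 > μ = 4.0000, the bound 1/6 is < 1 and informative.)

P[X ≥ 24] ≤ 1/6 ≈ 0.1667.


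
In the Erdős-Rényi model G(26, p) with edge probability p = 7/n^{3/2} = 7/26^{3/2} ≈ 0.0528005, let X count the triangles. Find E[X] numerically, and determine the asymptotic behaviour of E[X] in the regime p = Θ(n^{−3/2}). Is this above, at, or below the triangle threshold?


Number of potential triangles: C(26, 3) = 2600.
Each occurs with probability p³ ≈ (0.0528005)³ ≈ 1.47202116e-04.
By linearity: E[X] = C(26, 3)·p³ ≈ 2600 · 1.47202116e-04 ≈ 0.382726.
Since α = 3/2 > 1, p = c/n^{3/2} = o(1/n) is below the triangle threshold p ~ 1/n. Asymptotically E[X] ~ (c³/6)·n^{3(1−α)} = (7³/6)·n^{-1.5} → 0, so by Markov's inequality G has no triangles w.h.p.

E[X] ≈ 0.382726; in regime p = Θ(1/n^{3/2}) E[X] tends to 0 (below the triangle threshold p ~ 1/n).


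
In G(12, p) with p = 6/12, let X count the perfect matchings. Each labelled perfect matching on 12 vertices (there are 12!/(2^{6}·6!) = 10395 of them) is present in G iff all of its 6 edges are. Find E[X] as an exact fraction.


K_12 has 12!/(2^{6}·6!) = 10395 labelled perfect matchings.
For each such perfect matching H, let X_H = 1 if all 6 edges of H are present in G. Then P[X_H = 1] = p^{6} = (1/2)^{6} = 1/64.
By linearity of expectation: E[X] = Σ_H E[X_H] = 10395 · p^{6} = 10395 · 1/64 = 10395/64.
Numerically: E[X] ≈ 162.42.

E[X] = 10395 · (1/2)^{6} = 10395/64 ≈ 162.42.


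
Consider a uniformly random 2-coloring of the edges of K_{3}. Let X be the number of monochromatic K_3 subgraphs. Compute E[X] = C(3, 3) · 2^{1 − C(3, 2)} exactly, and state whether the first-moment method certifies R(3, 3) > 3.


E[X] = C(3, 3) · 2^{1 − 3} = 1 · 2^{−2} = 1/4.
As a reduced fraction: E[X] = 1/4 ≈ 0.250.
Is E[X] < 1? YES.
Since E[X] < 1, there exists a 2-coloring of K_{3} with no monochromatic K_3; hence R(3, 3) > 3.

E[X] = 1/4 ≈ 0.250; E[X] < 1, so R(3, 3) > 3.


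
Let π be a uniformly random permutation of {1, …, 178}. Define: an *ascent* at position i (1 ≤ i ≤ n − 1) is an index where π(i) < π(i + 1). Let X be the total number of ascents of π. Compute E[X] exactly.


Write X = Σ X_I over i = 1, …, 177, with X_I the indicator of one ascent.
There are 177 indicators.
For each fixed i, the pair (π(i), π(i+1)) is a uniformly random ordered pair of distinct values from {1, …, 178}; by symmetry P[π(i) < π(i+1)] = 1/2.
By linearity: E[X] = 177 · (1/2) = (178 − 1) · (1/2) = 177/2 ≈ 88.500.

E[X] = 177/2 = 88.500.


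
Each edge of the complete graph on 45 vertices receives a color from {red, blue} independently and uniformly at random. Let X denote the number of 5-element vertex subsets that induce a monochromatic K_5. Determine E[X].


Let X = Σ_S X_S over the C(45, 5) = 1221759 subsets S of size 5, where X_S = 1 if the K_5 on S is monochromatic.
For a fixed S, the K_5 on S has C(5, 2) = 10 edges. P[all 10 edges red] = (1/2)^10, and likewise for blue, so P[monochromatic] = 2·(1/2)^10 = 2^{1 − 10} = 1/512.
By linearity of expectation: E[X] = C(45, 5) · 2^{1 − 10} = 1221759 · 1/512 = 1221759/512.
Numerically: E[X] ≈ 2386.2480.

E[X] = C(45,5)·2^(1−C(5,2)) = 1221759/512 ≈ 2386.2480.


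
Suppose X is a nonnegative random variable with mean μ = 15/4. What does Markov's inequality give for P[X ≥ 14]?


μ = E[X] = 15/4, a = 14.
Markov: P[X ≥ 14] ≤ μ/a = (15/4)/14 = 15/56.
Numerically: ≈ 0.26786.
(Since a = 14 > μ = 3.75000, the bound 15/56 is < 1 and informative.)

P[X ≥ 14] ≤ 15/56 ≈ 0.26786.


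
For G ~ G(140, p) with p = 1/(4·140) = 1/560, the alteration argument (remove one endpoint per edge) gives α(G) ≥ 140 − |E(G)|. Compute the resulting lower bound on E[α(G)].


E[|E(G)|] = C(140, 2)·p = 9730 · (1/560) = 139/8.
E[α(G)] ≥ n − E[|E(G)|] = 140 − 139/8 = 981/8.
Numerically: ≈ 122.62500.
(This is only a lower bound; the true E[α(G)] may be larger.)

E[α(G)] ≥ 981/8 ≈ 122.62500.


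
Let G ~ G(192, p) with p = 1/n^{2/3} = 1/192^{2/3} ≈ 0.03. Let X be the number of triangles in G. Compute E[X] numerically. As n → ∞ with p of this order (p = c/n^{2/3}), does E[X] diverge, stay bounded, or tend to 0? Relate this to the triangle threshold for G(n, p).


Number of potential triangles: C(192, 3) = 1161280.
Each occurs with probability p³ ≈ (0.03)³ ≈ 2.71267e-05.
By linearity: E[X] = C(192, 3)·p³ ≈ 1161280 · 2.71267e-05 ≈ 31.502.
Since α = 2/3 < 1, p = c/n^{2/3} ≫ 1/n is above the triangle threshold p ~ 1/n. Asymptotically E[X] ~ (c³/6)·n^{3(1−α)} = (1³/6)·n^{1} → ∞; triangles are abundant w.h.p.

E[X] ≈ 31.502; in regime p = Θ(1/n^{2/3}) E[X] diverges (above the triangle threshold p ~ 1/n).


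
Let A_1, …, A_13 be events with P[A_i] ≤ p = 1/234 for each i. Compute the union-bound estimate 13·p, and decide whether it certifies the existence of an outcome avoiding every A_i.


Union bound: P[∪_{i=1}^{13} A_i] ≤ Σ_i P[A_i] ≤ 13·p = 13·(1/234) = 1/18.
Numerically: 1/18 ≈ 0.0555556.
Is 1/18 < 1? YES.
Since P[∪ A_i] ≤ 1/18 < 1, the complement has P[∩ A_i^c] ≥ 1 − 1/18 = 17/18 > 0, so some outcome avoids every A_i.

13·p = 1/18 ≈ 0.0555556; existence CERTIFIED by the union bound.


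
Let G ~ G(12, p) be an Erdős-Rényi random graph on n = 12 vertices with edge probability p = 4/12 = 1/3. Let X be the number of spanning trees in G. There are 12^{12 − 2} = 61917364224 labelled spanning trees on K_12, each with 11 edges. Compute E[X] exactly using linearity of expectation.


K_12 has 12^{12 − 2} = 61917364224 labelled spanning trees.
For each such spanning tree H, let X_H = 1 if all 11 edges of H are present in G. Then P[X_H = 1] = p^{11} = (1/3)^{11} = 1/177147.
By linearity: E[X] = Σ_H E[X_H] = 61917364224 · p^{11} = 61917364224 · 1/177147 = 1048576/3.
Numerically: E[X] ≈ 3.495e+05.

E[X] = 61917364224 · (1/3)^{11} = 1048576/3 ≈ 3.495e+05.


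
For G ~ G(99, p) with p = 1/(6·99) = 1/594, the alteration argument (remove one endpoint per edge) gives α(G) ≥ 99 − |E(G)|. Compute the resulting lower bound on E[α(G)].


E[|E(G)|] = C(99, 2)·p = 4851 · (1/594) = 49/6.
E[α(G)] ≥ n − E[|E(G)|] = 99 − 49/6 = 545/6.
Numerically: ≈ 90.83333.
(This is only a lower bound; the true E[α(G)] may be larger.)

E[α(G)] ≥ 545/6 ≈ 90.83333.


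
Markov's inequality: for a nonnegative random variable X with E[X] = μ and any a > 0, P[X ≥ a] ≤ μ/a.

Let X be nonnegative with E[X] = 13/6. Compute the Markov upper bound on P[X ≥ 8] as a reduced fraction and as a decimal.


μ = E[X] = 13/6, a = 8.
Markov: P[X ≥ 8] ≤ μ/a = (13/6)/8 = 13/48.
Numerically: ≈ 0.270833.
(Since a = 8 > μ = 2.166667, the bound 13/48 is < 1 and informative.)

P[X ≥ 8] ≤ 13/48 ≈ 0.270833.
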